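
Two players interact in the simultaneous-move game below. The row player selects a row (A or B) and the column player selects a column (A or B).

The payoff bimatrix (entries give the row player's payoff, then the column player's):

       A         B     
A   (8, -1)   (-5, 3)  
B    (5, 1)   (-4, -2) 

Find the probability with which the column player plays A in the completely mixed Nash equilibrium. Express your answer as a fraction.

Let c be the probability that the column player plays A. In a completely mixed equilibrium, the row player must be indifferent between A and B.
The row player's expected payoff from A is 8c − 5(1−c); from B it is 5c − 4(1−c).
Setting these equal: 13c − 5 = 9c − 4, so c = 1/4.

1/4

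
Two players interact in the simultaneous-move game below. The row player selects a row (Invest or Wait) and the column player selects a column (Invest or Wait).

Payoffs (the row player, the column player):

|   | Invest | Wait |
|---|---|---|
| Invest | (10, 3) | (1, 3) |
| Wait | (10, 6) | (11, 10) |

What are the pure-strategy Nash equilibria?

(Invest, Invest): the row player gets 10 ≥ 10 from Wait, and the column player gets 3 ≥ 3 from Wait — Nash equilibrium.
(Invest, Wait): the row player prefers Wait (11 > 1) — not an equilibrium.
(Wait, Invest): the column player prefers Wait (10 > 6) — not an equilibrium.
(Wait, Wait): the row player gets 11 ≥ 1 from Invest, and the column player gets 10 ≥ 6 from Invest — Nash equilibrium.

(Invest, Invest) and (Wait, Wait)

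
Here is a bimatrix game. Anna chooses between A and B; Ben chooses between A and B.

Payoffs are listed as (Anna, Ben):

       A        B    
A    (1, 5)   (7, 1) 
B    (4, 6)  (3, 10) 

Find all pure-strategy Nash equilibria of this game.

none

(A, A): Anna prefers B (4 > 1) — not an equilibrium.
(A, B): Ben prefers A (5 > 1) — not an equilibrium.
(B, A): Ben prefers B (10 > 6) — not an equilibrium.
(B, B): Anna prefers A (7 > 3) — not an equilibrium.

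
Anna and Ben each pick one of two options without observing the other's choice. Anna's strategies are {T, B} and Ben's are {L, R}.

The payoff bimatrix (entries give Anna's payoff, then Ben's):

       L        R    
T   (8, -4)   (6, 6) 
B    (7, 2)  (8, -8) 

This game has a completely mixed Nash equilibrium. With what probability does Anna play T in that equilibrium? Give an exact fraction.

Let p be the probability that Anna plays T. In a completely mixed equilibrium, Ben must be indifferent between L and R.
Ben's expected payoff from L is −4p + 2(1−p); from R it is 6p − 8(1−p).
Setting these equal: −6p + 2 = 14p − 8, so p = 1/2.

1/2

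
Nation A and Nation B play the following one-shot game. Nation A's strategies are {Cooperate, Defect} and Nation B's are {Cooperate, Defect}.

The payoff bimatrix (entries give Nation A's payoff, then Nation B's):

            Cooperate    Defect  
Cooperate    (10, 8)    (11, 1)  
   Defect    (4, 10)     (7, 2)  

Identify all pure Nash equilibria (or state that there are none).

(Cooperate, Cooperate)

(Cooperate, Cooperate): Nation A gets 10 ≥ 4 from Defect, and Nation B gets 8 ≥ 1 from Defect — Nash equilibrium.
(Cooperate, Defect): Nation B prefers Cooperate (8 > 1) — not an equilibrium.
(Defect, Cooperate): Nation A prefers Cooperate (10 > 4) — not an equilibrium.
(Defect, Defect): Nation A prefers Cooperate (11 > 7); Nation B prefers Cooperate (10 > 2) — not an equilibrium.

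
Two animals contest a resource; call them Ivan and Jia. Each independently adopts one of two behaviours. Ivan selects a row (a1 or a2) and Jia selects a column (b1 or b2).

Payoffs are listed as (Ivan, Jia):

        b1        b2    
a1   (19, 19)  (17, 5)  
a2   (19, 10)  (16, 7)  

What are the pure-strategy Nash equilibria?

(a1, b1): Ivan gets 19 ≥ 19 from a2, and Jia gets 19 ≥ 5 from b2 — Nash equilibrium.
(a1, b2): Jia prefers b1 (19 > 5) — not an equilibrium.
(a2, b1): Ivan gets 19 ≥ 19 from a1, and Jia gets 10 ≥ 7 from b2 — Nash equilibrium.
(a2, b2): Ivan prefers a1 (17 > 16); Jia prefers b1 (10 > 7) — not an equilibrium.

(a1, b1) and (a2, b1)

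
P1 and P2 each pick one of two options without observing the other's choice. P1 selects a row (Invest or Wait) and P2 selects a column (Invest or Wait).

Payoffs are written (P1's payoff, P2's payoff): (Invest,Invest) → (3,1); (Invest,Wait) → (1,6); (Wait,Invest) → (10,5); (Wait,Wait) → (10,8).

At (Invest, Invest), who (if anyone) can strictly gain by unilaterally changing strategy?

Both

P1 at (Invest, Invest) earns 3; deviating to Wait yields 10 — a strict improvement.
P2 earns 1; deviating to Wait yields 6 — a strict improvement.
Both P1 and P2 have strictly profitable deviations.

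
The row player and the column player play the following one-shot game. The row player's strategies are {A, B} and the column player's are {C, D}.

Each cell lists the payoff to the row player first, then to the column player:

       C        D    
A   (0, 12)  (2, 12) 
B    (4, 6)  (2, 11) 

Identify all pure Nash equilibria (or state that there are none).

(A, D) and (B, D)

(A, C): the row player prefers B (4 > 0) — not an equilibrium.
(A, D): the row player gets 2 ≥ 2 from B, and the column player gets 12 ≥ 12 from C — Nash equilibrium.
(B, C): the column player prefers D (11 > 6) — not an equilibrium.
(B, D): the row player gets 2 ≥ 2 from A, and the column player gets 11 ≥ 6 from C — Nash equilibrium.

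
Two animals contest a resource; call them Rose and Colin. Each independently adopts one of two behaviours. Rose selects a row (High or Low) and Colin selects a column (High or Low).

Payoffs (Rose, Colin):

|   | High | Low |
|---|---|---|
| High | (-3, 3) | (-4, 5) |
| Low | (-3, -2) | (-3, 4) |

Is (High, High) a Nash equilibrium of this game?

At (High, High), Rose earns -3; switching to Low would give -3, so Rose has no profitable deviation.
Colin earns 3; switching to Low would give 5, so Colin would deviate.
Since at least one player can profitably deviate, this is not a Nash equilibrium.

No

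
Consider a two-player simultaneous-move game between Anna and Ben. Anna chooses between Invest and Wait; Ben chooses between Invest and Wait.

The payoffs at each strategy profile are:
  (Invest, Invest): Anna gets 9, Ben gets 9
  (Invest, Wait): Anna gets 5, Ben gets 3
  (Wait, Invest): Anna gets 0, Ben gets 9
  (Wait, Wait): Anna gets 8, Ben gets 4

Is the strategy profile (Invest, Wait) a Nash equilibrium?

At (Invest, Wait), Anna earns 5; switching to Wait would give 8, so Anna would deviate.
Ben earns 3; switching to Invest would give 9, so Ben would deviate.
Since at least one player can profitably deviate, this is not a Nash equilibrium.

No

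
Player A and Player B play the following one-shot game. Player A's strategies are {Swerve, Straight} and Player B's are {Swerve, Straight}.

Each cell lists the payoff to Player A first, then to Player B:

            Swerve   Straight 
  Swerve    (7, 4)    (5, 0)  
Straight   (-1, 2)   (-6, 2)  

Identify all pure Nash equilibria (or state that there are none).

(Swerve, Swerve)

(Swerve, Swerve): Player A gets 7 ≥ -1 from Straight, and Player B gets 4 ≥ 0 from Straight — Nash equilibrium.
(Swerve, Straight): Player B prefers Swerve (4 > 0) — not an equilibrium.
(Straight, Swerve): Player A prefers Swerve (7 > -1) — not an equilibrium.
(Straight, Straight): Player A prefers Swerve (5 > -6) — not an equilibrium.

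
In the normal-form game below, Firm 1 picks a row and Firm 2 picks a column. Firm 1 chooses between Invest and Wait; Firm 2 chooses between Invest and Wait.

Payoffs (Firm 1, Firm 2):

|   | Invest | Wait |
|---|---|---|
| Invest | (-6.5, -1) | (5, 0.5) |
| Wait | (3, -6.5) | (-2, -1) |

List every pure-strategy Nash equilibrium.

(Invest, Wait)

(Invest, Invest): Firm 1 prefers Wait (3 > -6.5); Firm 2 prefers Wait (0.5 > -1) — not an equilibrium.
(Invest, Wait): Firm 1 gets 5 ≥ -2 from Wait, and Firm 2 gets 0.5 ≥ -1 from Invest — Nash equilibrium.
(Wait, Invest): Firm 2 prefers Wait (-1 > -6.5) — not an equilibrium.
(Wait, Wait): Firm 1 prefers Invest (5 > -2) — not an equilibrium.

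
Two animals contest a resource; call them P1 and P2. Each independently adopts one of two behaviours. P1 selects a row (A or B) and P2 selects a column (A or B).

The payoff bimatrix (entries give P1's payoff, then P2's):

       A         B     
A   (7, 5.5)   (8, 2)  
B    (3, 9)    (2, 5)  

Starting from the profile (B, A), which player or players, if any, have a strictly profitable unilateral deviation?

P1

P1 at (B, A) earns 3; deviating to A yields 7 — a strict improvement.
P2 earns 9; deviating to B yields 5 — not better.
Only P1 has a strictly profitable deviation.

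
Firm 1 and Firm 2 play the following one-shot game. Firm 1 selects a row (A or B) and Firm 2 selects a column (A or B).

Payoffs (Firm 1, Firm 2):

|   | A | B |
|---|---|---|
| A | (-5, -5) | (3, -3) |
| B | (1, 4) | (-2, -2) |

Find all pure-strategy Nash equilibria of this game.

(A, B) and (B, A)

(A, A): Firm 1 prefers B (1 > -5); Firm 2 prefers B (-3 > -5) — not an equilibrium.
(A, B): Firm 1 gets 3 ≥ -2 from B, and Firm 2 gets -3 ≥ -5 from A — Nash equilibrium.
(B, A): Firm 1 gets 1 ≥ -5 from A, and Firm 2 gets 4 ≥ -2 from B — Nash equilibrium.
(B, B): Firm 1 prefers A (3 > -2); Firm 2 prefers A (4 > -2) — not an equilibrium.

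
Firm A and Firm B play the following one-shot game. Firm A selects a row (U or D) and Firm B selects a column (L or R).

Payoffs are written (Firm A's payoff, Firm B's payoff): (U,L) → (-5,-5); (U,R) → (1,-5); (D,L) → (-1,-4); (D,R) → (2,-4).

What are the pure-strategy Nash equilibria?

(D, L) and (D, R)

(U, L): Firm A prefers D (-1 > -5) — not an equilibrium.
(U, R): Firm A prefers D (2 > 1) — not an equilibrium.
(D, L): Firm A gets -1 ≥ -5 from U, and Firm B gets -4 ≥ -4 from R — Nash equilibrium.
(D, R): Firm A gets 2 ≥ 1 from U, and Firm B gets -4 ≥ -4 from L — Nash equilibrium.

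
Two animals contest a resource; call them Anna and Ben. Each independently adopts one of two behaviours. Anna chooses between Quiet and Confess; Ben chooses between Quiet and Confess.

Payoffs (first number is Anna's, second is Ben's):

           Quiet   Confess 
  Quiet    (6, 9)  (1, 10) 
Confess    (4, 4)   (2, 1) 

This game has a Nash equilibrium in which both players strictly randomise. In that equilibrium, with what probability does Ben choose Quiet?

1/3

Let q be the probability that Ben plays Quiet. In a completely mixed equilibrium, Anna must be indifferent between Quiet and Confess.
Anna's expected payoff from Quiet is 6q + (1−q); from Confess it is 4q + 2(1−q).
Setting these equal: 5q + 1 = 2q + 2, so q = 1/3.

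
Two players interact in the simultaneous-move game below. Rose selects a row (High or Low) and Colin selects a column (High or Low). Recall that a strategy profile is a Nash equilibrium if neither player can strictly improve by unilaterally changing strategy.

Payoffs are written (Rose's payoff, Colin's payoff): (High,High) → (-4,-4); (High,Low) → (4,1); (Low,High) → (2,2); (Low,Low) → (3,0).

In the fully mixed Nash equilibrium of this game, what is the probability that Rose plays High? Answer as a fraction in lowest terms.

2/7

Let r be the probability that Rose plays High. In a completely mixed equilibrium, Colin must be indifferent between High and Low.
Colin's expected payoff from High is −4r + 2(1−r); from Low it is r.
Setting these equal: −6r + 2 = r, so r = 2/7.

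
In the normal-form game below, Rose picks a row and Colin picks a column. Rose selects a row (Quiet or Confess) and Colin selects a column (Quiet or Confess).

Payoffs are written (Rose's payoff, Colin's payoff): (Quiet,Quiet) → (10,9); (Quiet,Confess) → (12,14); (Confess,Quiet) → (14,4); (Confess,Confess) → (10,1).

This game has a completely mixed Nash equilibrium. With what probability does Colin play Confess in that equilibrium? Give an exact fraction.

2/3

Let y be the probability that Colin plays Quiet. In a completely mixed equilibrium, Rose must be indifferent between Quiet and Confess.
Rose's expected payoff from Quiet is 10y + 12(1−y); from Confess it is 14y + 10(1−y).
Setting these equal: −2y + 12 = 4y + 10, so y = 1/3.
Therefore Colin plays Confess with probability 1 − 1/3 = 2/3.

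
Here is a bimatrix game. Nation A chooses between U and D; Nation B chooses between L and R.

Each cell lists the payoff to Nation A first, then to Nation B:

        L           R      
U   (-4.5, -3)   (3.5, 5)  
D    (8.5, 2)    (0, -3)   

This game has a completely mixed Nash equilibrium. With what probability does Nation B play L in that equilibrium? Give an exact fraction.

Let q be the probability that Nation B plays L. In a completely mixed equilibrium, Nation A must be indifferent between U and D.
Nation A's expected payoff from U is −4.5q + 3.5(1−q); from D it is 8.5q.
Setting these equal: −8q + 3.5 = 8.5q, so q = 7/33.

7/33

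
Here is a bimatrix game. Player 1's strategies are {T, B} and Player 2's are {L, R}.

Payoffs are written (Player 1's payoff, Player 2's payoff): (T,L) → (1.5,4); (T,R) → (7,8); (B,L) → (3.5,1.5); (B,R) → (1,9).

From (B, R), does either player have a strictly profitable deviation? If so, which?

Player 1 at (B, R) earns 1; deviating to T yields 7 — a strict improvement.
Player 2 earns 9; deviating to L yields 1.5 — not better.
Only Player 1 has a strictly profitable deviation.

Player 1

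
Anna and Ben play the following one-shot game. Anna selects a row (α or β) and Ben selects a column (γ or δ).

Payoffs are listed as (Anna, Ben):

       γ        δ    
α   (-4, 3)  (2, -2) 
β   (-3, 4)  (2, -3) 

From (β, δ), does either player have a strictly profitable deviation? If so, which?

Ben

Anna at (β, δ) earns 2; deviating to α yields 2 — not better.
Ben earns -3; deviating to γ yields 4 — a strict improvement.
Only Ben has a strictly profitable deviation.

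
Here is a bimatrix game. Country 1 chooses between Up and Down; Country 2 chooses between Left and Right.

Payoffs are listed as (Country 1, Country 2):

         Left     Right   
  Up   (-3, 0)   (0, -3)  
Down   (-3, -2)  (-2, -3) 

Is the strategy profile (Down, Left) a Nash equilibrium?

Yes

At (Down, Left), Country 1 earns -3; switching to Up would give -3, so Country 1 has no profitable deviation.
Country 2 earns -2; switching to Right would give -3, so Country 2 has no profitable deviation.
Neither player can gain by a unilateral deviation, so this profile is a Nash equilibrium.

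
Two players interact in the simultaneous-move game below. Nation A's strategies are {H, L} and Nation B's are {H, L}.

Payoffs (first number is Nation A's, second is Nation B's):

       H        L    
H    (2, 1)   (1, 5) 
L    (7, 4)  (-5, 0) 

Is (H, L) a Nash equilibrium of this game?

At (H, L), Nation A earns 1; switching to L would give -5, so Nation A has no profitable deviation.
Nation B earns 5; switching to H would give 1, so Nation B has no profitable deviation.
Neither player can gain by a unilateral deviation, so this profile is a Nash equilibrium.

Yes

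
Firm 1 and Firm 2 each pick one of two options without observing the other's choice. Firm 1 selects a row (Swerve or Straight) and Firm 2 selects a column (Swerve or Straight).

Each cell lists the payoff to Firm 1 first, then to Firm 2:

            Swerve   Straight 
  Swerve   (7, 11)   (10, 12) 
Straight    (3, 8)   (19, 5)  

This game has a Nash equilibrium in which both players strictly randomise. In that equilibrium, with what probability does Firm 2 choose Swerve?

9/13

Let q be the probability that Firm 2 plays Swerve. In a completely mixed equilibrium, Firm 1 must be indifferent between Swerve and Straight.
Firm 1's expected payoff from Swerve is 7q + 10(1−q); from Straight it is 3q + 19(1−q).
Setting these equal: −3q + 10 = −16q + 19, so q = 9/13.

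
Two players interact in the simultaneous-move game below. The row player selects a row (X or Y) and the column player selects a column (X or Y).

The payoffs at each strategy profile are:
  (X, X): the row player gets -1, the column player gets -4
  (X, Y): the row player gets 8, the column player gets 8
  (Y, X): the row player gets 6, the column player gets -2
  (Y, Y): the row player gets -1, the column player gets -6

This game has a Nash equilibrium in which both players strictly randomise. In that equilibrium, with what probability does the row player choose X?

1/4

Let x be the probability that the row player plays X. In a completely mixed equilibrium, the column player must be indifferent between X and Y.
The column player's expected payoff from X is −4x − 2(1−x); from Y it is 8x − 6(1−x).
Setting these equal: −2x − 2 = 14x − 6, so x = 1/4.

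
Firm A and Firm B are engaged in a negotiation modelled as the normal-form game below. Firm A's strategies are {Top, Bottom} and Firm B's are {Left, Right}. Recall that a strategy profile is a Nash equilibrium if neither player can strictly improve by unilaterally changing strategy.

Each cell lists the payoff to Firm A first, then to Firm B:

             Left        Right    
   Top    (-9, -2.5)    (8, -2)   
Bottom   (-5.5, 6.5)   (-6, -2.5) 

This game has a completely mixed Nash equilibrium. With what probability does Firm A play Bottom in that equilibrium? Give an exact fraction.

1/19

Let x be the probability that Firm A plays Top. In a completely mixed equilibrium, Firm B must be indifferent between Left and Right.
Firm B's expected payoff from Left is −2.5x + 6.5(1−x); from Right it is −2x − 2.5(1−x).
Setting these equal: −9x + 6.5 = 0.5x − 2.5, so x = 18/19.
Therefore Firm A plays Bottom with probability 1 − 18/19 = 1/19.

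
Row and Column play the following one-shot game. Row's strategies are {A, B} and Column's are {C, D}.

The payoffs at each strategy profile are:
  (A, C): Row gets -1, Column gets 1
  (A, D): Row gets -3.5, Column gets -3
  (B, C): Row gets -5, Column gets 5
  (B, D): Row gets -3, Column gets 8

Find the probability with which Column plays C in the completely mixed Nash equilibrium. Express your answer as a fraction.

1/9

Let q be the probability that Column plays C. In a completely mixed equilibrium, Row must be indifferent between A and B.
Row's expected payoff from A is −q − 3.5(1−q); from B it is −5q − 3(1−q).
Setting these equal: 2.5q − 3.5 = −2q − 3, so q = 1/9.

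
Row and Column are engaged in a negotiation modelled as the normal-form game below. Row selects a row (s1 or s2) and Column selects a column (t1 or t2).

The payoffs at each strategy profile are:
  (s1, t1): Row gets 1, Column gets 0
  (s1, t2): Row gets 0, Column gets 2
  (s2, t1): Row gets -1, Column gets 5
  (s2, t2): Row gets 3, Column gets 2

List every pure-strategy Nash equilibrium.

none

(s1, t1): Column prefers t2 (2 > 0) — not an equilibrium.
(s1, t2): Row prefers s2 (3 > 0) — not an equilibrium.
(s2, t1): Row prefers s1 (1 > -1) — not an equilibrium.
(s2, t2): Column prefers t1 (5 > 2) — not an equilibrium.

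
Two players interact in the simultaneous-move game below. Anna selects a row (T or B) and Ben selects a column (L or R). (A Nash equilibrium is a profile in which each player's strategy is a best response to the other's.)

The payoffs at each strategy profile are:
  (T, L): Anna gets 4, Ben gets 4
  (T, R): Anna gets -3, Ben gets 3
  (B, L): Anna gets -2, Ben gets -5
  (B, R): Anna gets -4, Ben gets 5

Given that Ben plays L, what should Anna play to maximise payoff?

T

Against L, Anna earns 4 from T and -2 from B.
So T is the best response.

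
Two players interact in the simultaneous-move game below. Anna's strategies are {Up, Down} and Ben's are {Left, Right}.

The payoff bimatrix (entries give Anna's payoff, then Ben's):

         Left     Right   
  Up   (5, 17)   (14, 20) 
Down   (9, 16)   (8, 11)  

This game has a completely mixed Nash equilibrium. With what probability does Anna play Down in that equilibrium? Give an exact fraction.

Let r be the probability that Anna plays Up. In a completely mixed equilibrium, Ben must be indifferent between Left and Right.
Ben's expected payoff from Left is 17r + 16(1−r); from Right it is 20r + 11(1−r).
Setting these equal: r + 16 = 9r + 11, so r = 5/8.
Therefore Anna plays Down with probability 1 − 5/8 = 3/8.

3/8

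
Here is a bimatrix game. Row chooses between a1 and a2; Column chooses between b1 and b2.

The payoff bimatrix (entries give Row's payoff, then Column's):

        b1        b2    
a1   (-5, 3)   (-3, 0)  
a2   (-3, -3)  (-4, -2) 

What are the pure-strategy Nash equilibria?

none

(a1, b1): Row prefers a2 (-3 > -5) — not an equilibrium.
(a1, b2): Column prefers b1 (3 > 0) — not an equilibrium.
(a2, b1): Column prefers b2 (-2 > -3) — not an equilibrium.
(a2, b2): Row prefers a1 (-3 > -4) — not an equilibrium.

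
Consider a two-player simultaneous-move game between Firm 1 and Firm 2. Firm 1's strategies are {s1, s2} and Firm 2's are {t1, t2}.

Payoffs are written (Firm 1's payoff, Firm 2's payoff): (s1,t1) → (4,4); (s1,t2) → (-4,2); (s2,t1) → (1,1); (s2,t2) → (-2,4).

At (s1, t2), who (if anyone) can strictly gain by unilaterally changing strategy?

Both

Firm 1 at (s1, t2) earns -4; deviating to s2 yields -2 — a strict improvement.
Firm 2 earns 2; deviating to t1 yields 4 — a strict improvement.
Both Firm 1 and Firm 2 have strictly profitable deviations.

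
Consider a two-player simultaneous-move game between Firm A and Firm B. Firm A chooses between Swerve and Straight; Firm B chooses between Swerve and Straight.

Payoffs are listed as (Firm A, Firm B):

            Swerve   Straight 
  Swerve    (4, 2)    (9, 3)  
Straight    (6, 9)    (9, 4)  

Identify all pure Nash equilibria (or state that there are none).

(Swerve, Straight) and (Straight, Swerve)

(Swerve, Swerve): Firm A prefers Straight (6 > 4); Firm B prefers Straight (3 > 2) — not an equilibrium.
(Swerve, Straight): Firm A gets 9 ≥ 9 from Straight, and Firm B gets 3 ≥ 2 from Swerve — Nash equilibrium.
(Straight, Swerve): Firm A gets 6 ≥ 4 from Swerve, and Firm B gets 9 ≥ 4 from Straight — Nash equilibrium.
(Straight, Straight): Firm B prefers Swerve (9 > 4) — not an equilibrium.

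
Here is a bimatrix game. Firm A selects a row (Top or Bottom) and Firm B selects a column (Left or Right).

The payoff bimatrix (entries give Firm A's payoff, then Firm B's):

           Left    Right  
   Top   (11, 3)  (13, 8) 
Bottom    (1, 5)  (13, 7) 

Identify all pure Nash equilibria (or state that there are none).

(Top, Left): Firm B prefers Right (8 > 3) — not an equilibrium.
(Top, Right): Firm A gets 13 ≥ 13 from Bottom, and Firm B gets 8 ≥ 3 from Left — Nash equilibrium.
(Bottom, Left): Firm A prefers Top (11 > 1); Firm B prefers Right (7 > 5) — not an equilibrium.
(Bottom, Right): Firm A gets 13 ≥ 13 from Top, and Firm B gets 7 ≥ 5 from Left — Nash equilibrium.

(Top, Right) and (Bottom, Right)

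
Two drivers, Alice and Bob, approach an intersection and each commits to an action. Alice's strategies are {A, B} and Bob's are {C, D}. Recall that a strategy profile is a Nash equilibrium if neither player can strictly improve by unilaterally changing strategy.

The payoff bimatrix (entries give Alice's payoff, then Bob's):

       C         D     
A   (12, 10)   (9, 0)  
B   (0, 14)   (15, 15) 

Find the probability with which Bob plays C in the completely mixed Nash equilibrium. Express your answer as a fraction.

Let c be the probability that Bob plays C. In a completely mixed equilibrium, Alice must be indifferent between A and B.
Alice's expected payoff from A is 12c + 9(1−c); from B it is 15(1−c).
Setting these equal: 3c + 9 = −15c + 15, so c = 1/3.

1/3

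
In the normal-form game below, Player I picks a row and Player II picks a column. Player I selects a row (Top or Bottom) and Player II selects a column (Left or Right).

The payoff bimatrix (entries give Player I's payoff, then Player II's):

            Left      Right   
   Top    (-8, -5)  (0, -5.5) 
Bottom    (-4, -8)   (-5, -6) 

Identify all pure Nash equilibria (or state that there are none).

none

(Top, Left): Player I prefers Bottom (-4 > -8) — not an equilibrium.
(Top, Right): Player II prefers Left (-5 > -5.5) — not an equilibrium.
(Bottom, Left): Player II prefers Right (-6 > -8) — not an equilibrium.
(Bottom, Right): Player I prefers Top (0 > -5) — not an equilibrium.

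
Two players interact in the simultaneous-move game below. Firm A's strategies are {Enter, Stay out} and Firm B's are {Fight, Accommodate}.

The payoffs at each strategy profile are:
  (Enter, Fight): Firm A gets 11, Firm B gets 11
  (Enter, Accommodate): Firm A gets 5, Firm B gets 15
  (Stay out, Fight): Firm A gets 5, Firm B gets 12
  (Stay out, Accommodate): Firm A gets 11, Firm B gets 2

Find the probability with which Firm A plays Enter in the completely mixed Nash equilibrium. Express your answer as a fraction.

5/7

Let p be the probability that Firm A plays Enter. In a completely mixed equilibrium, Firm B must be indifferent between Fight and Accommodate.
Firm B's expected payoff from Fight is 11p + 12(1−p); from Accommodate it is 15p + 2(1−p).
Setting these equal: −p + 12 = 13p + 2, so p = 5/7.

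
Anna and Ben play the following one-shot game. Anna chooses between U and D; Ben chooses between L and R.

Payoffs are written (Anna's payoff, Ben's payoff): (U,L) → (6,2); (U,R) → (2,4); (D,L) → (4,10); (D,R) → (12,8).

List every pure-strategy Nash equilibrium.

none

(U, L): Ben prefers R (4 > 2) — not an equilibrium.
(U, R): Anna prefers D (12 > 2) — not an equilibrium.
(D, L): Anna prefers U (6 > 4) — not an equilibrium.
(D, R): Ben prefers L (10 > 8) — not an equilibrium.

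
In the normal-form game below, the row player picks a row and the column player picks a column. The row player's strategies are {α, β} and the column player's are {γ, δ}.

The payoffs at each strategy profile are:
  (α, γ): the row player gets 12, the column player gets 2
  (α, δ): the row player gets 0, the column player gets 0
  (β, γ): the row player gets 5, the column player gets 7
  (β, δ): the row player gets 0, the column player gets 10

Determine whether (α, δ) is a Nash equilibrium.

At (α, δ), the row player earns 0; switching to β would give 0, so the row player has no profitable deviation.
The column player earns 0; switching to γ would give 2, so the column player would deviate.
Since at least one player can profitably deviate, this is not a Nash equilibrium.

No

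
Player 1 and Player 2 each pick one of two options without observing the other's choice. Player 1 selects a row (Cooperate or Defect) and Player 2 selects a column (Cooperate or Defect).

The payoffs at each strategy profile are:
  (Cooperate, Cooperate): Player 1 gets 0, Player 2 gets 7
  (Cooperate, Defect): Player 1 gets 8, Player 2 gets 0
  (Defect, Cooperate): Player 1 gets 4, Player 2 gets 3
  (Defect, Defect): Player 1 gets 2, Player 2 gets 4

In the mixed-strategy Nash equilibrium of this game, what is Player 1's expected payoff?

First find q, the probability Player 2 plays Cooperate, from Player 1's indifference between Cooperate and Defect: 8(1−q) = 4q + 2(1−q), giving q = 3/5.
Since Player 1 is indifferent in equilibrium, Player 1's expected payoff equals the payoff from either row against (3/5, 2/5). Using Cooperate: 8(2/5) = 16/5.

16/5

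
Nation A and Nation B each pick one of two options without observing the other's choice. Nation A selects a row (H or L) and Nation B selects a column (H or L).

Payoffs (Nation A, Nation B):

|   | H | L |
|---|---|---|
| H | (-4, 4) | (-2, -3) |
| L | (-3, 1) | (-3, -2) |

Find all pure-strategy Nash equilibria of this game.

(H, H): Nation A prefers L (-3 > -4) — not an equilibrium.
(H, L): Nation B prefers H (4 > -3) — not an equilibrium.
(L, H): Nation A gets -3 ≥ -4 from H, and Nation B gets 1 ≥ -2 from L — Nash equilibrium.
(L, L): Nation A prefers H (-2 > -3); Nation B prefers H (1 > -2) — not an equilibrium.

(L, H)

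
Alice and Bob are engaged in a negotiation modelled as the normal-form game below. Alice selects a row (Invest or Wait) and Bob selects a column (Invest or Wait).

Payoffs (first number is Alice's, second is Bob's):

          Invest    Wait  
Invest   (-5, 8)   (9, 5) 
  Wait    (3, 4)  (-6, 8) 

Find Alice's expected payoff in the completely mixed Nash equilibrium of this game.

-3/23

First find y, the probability Bob plays Invest, from Alice's indifference between Invest and Wait: −5y + 9(1−y) = 3y − 6(1−y), giving y = 15/23.
Since Alice is indifferent in equilibrium, Alice's expected payoff equals the payoff from either row against (15/23, 8/23). Using Invest: −5(15/23) + 9(8/23) = -3/23.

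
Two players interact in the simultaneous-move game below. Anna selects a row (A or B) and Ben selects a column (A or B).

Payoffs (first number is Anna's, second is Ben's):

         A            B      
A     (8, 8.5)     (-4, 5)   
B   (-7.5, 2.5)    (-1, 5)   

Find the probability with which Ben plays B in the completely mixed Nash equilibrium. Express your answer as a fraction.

Let q be the probability that Ben plays A. In a completely mixed equilibrium, Anna must be indifferent between A and B.
Anna's expected payoff from A is 8q − 4(1−q); from B it is −7.5q − (1−q).
Setting these equal: 12q − 4 = −6.5q − 1, so q = 6/37.
Therefore Ben plays B with probability 1 − 6/37 = 31/37.

31/37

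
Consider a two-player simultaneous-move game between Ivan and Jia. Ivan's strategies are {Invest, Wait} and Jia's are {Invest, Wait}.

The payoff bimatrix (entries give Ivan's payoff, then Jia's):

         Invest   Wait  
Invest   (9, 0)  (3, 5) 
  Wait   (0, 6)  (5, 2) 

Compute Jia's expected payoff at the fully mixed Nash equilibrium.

First find p, the probability Ivan plays Invest, from Jia's indifference between Invest and Wait: 6(1−p) = 5p + 2(1−p), giving p = 4/9.
Since Jia is indifferent in equilibrium, Jia's expected payoff equals the payoff from either column against (4/9, 5/9). Using Invest: 6(5/9) = 10/3.

10/3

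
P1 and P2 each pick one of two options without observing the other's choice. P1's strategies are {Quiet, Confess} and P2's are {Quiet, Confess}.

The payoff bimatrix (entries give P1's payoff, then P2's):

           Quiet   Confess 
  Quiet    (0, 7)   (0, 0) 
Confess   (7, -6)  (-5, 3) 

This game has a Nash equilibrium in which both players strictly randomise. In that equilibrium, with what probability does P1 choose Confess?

Let x be the probability that P1 plays Quiet. In a completely mixed equilibrium, P2 must be indifferent between Quiet and Confess.
P2's expected payoff from Quiet is 7x − 6(1−x); from Confess it is 3(1−x).
Setting these equal: 13x − 6 = −3x + 3, so x = 9/16.
Therefore P1 plays Confess with probability 1 − 9/16 = 7/16.

7/16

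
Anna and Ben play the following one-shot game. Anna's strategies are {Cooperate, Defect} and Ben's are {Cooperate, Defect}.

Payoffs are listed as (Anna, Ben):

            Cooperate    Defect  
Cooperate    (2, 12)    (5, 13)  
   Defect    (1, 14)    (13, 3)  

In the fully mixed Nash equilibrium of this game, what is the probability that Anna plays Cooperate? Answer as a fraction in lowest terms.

11/12

Let r be the probability that Anna plays Cooperate. In a completely mixed equilibrium, Ben must be indifferent between Cooperate and Defect.
Ben's expected payoff from Cooperate is 12r + 14(1−r); from Defect it is 13r + 3(1−r).
Setting these equal: −2r + 14 = 10r + 3, so r = 11/12.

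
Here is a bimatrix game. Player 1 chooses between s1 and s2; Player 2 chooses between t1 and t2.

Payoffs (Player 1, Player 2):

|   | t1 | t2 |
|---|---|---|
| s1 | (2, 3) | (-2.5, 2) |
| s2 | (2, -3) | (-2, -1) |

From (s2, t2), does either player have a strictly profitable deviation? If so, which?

Neither

Player 1 at (s2, t2) earns -2; deviating to s1 yields -2.5 — not better.
Player 2 earns -1; deviating to t1 yields -3 — not better.
Neither player can strictly improve; the profile is a Nash equilibrium.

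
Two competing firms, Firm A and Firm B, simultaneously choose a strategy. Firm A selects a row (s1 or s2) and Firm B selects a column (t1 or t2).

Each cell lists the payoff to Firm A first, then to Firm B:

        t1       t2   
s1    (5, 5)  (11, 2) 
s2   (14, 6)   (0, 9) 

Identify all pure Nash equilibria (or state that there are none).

(s1, t1): Firm A prefers s2 (14 > 5) — not an equilibrium.
(s1, t2): Firm B prefers t1 (5 > 2) — not an equilibrium.
(s2, t1): Firm B prefers t2 (9 > 6) — not an equilibrium.
(s2, t2): Firm A prefers s1 (11 > 0) — not an equilibrium.

none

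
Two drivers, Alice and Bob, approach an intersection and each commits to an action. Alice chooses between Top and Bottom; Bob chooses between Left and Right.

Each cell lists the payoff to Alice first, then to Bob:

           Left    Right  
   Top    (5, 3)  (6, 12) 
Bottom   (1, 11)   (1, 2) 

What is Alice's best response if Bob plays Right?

Top

Against Right, Alice earns 6 from Top and 1 from Bottom.
So Top is the best response.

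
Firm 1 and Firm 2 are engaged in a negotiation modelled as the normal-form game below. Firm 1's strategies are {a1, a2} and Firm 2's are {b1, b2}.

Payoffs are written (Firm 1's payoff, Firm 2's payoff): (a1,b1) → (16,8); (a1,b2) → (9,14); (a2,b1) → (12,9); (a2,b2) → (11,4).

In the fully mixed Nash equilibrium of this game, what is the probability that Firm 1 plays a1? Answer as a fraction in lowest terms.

Let p be the probability that Firm 1 plays a1. In a completely mixed equilibrium, Firm 2 must be indifferent between b1 and b2.
Firm 2's expected payoff from b1 is 8p + 9(1−p); from b2 it is 14p + 4(1−p).
Setting these equal: −p + 9 = 10p + 4, so p = 5/11.

5/11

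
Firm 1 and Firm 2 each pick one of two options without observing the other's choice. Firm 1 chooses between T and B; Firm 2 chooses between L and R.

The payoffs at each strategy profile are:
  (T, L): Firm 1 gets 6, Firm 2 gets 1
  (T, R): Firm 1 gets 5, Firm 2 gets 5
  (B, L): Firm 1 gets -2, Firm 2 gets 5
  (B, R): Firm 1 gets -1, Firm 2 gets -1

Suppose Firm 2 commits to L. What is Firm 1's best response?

T

Against L, Firm 1 earns 6 from T and -2 from B.
So T is the best response.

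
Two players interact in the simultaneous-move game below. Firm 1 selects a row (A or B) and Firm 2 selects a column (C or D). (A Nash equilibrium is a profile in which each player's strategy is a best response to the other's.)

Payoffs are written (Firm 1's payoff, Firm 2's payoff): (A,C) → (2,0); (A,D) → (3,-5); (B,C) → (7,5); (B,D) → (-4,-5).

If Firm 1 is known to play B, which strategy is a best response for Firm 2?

Against B, Firm 2 earns 5 from C and -5 from D.
So C is the best response.

C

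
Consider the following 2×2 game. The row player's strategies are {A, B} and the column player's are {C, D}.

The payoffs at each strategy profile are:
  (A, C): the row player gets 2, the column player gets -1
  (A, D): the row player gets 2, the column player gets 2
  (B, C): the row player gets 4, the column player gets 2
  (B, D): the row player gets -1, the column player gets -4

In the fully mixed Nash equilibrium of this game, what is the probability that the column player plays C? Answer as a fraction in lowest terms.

Let c be the probability that the column player plays C. In a completely mixed equilibrium, the row player must be indifferent between A and B.
The row player's expected payoff from A is 2c + 2(1−c); from B it is 4c − (1−c).
Setting these equal: 2 = 5c − 1, so c = 3/5.

3/5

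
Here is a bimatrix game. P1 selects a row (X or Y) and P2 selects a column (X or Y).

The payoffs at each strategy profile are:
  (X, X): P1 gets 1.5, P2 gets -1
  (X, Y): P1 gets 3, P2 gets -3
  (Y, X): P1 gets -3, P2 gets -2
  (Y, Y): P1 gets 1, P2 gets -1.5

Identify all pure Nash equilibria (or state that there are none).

(X, X)

(X, X): P1 gets 1.5 ≥ -3 from Y, and P2 gets -1 ≥ -3 from Y — Nash equilibrium.
(X, Y): P2 prefers X (-1 > -3) — not an equilibrium.
(Y, X): P1 prefers X (1.5 > -3); P2 prefers Y (-1.5 > -2) — not an equilibrium.
(Y, Y): P1 prefers X (3 > 1) — not an equilibrium.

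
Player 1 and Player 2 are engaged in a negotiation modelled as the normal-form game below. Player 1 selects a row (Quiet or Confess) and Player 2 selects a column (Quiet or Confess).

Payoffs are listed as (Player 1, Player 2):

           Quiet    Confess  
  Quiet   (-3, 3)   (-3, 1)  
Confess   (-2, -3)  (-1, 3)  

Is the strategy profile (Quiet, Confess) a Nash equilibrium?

At (Quiet, Confess), Player 1 earns -3; switching to Confess would give -1, so Player 1 would deviate.
Player 2 earns 1; switching to Quiet would give 3, so Player 2 would deviate.
Since at least one player can profitably deviate, this is not a Nash equilibrium.

No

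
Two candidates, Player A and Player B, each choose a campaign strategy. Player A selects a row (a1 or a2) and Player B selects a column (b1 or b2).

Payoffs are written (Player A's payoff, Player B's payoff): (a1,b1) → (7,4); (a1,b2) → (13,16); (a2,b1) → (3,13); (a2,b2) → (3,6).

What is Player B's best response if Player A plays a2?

Against a2, Player B earns 13 from b1 and 6 from b2.
So b1 is the best response.

b1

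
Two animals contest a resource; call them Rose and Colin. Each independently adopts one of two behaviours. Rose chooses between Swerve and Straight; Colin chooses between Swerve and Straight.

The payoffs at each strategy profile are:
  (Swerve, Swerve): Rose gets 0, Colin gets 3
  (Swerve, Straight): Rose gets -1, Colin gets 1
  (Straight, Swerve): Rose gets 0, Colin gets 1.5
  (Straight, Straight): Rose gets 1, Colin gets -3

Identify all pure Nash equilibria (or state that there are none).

(Swerve, Swerve): Rose gets 0 ≥ 0 from Straight, and Colin gets 3 ≥ 1 from Straight — Nash equilibrium.
(Swerve, Straight): Rose prefers Straight (1 > -1); Colin prefers Swerve (3 > 1) — not an equilibrium.
(Straight, Swerve): Rose gets 0 ≥ 0 from Swerve, and Colin gets 1.5 ≥ -3 from Straight — Nash equilibrium.
(Straight, Straight): Colin prefers Swerve (1.5 > -3) — not an equilibrium.

(Swerve, Swerve) and (Straight, Swerve)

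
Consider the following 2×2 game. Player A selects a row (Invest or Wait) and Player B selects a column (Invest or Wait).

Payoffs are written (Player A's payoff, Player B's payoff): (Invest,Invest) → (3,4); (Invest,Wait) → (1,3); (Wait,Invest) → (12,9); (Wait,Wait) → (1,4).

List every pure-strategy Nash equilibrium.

(Invest, Invest): Player A prefers Wait (12 > 3) — not an equilibrium.
(Invest, Wait): Player B prefers Invest (4 > 3) — not an equilibrium.
(Wait, Invest): Player A gets 12 ≥ 3 from Invest, and Player B gets 9 ≥ 4 from Wait — Nash equilibrium.
(Wait, Wait): Player B prefers Invest (9 > 4) — not an equilibrium.

(Wait, Invest)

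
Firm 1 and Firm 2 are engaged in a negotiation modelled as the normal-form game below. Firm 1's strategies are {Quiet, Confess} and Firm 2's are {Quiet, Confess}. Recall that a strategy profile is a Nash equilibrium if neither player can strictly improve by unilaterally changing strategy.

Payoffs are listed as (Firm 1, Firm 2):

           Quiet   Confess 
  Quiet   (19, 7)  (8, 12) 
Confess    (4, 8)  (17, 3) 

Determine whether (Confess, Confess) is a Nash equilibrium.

At (Confess, Confess), Firm 1 earns 17; switching to Quiet would give 8, so Firm 1 has no profitable deviation.
Firm 2 earns 3; switching to Quiet would give 8, so Firm 2 would deviate.
Since at least one player can profitably deviate, this is not a Nash equilibrium.

No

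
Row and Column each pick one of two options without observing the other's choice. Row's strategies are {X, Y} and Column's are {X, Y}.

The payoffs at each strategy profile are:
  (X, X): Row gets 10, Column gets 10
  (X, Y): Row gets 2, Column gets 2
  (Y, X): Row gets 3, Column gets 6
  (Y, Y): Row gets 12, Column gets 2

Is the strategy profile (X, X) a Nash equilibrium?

At (X, X), Row earns 10; switching to Y would give 3, so Row has no profitable deviation.
Column earns 10; switching to Y would give 2, so Column has no profitable deviation.
Neither player can gain by a unilateral deviation, so this profile is a Nash equilibrium.

Yes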